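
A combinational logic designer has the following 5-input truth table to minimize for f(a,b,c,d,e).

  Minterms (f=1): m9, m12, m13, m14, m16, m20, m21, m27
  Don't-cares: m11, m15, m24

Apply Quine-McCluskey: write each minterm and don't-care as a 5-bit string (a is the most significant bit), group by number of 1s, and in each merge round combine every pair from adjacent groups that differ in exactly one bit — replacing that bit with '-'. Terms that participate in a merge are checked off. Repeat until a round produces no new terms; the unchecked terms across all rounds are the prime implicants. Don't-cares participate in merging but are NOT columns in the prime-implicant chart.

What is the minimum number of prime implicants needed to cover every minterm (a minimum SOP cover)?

[col 0] 01001*, 01011*, 01100*, 01101*, 01110*, 01111*, 10000*, 10100*, 10101*, 11000*, 11011*
[col 1] -1011, 01-01*, 01-11*, 010-1*, 011-0*, 011-1*, 0110-*, 0111-*, 1-000, 10-00, 1010-
[col 2] 01--1, 011--
Prime implicants: -1011, 01--1, 011--, 1-000, 10-00, 1010-
PI chart (minterm → PIs covering it):
  9 | 01--1  (sole → essential)
  12 | 011--  (sole → essential)
  13 | 01--1,011--
  14 | 011--  (sole → essential)
  16 | 1-000,10-00
  20 | 10-00,1010-
  21 | 1010-  (sole → essential)
  27 | -1011  (sole → essential)
Essential prime implicants: -1011, 01--1, 011--, 1010-
Petrick residual → 1-000
Minimum SOP uses 5 PIs: bc'de + a'be + a'bc + ac'd'e' + ab'cd'

5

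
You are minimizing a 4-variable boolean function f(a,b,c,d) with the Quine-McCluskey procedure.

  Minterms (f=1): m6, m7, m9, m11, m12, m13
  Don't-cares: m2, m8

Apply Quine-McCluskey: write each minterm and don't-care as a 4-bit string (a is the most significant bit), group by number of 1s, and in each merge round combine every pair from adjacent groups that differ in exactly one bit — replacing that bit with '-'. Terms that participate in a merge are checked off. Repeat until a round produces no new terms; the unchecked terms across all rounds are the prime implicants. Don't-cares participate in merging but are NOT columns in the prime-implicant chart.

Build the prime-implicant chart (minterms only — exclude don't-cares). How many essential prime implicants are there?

3

size-2^0 implicants → 0010(✓)  0110(✓)  0111(✓)  1000(✓)  1001(✓)  1011(✓)  1100(✓)  1101(✓)
size-2^1 implicants → 0-10  011-  1-00(✓)  1-01(✓)  10-1  100-(✓)  110-(✓)
size-2^2 implicants → 1-0-
Unchecked terms (primes): 0-10, 011-, 1-0-, 10-1
Minterm coverage:
  m6 ⊆ 0-10,011-
  m7 ⊆ 011- [E]
  m9 ⊆ 1-0-,10-1
  m11 ⊆ 10-1 [E]
  m12 ⊆ 1-0- [E]
  m13 ⊆ 1-0- [E]
E = {011-, 1-0-, 10-1}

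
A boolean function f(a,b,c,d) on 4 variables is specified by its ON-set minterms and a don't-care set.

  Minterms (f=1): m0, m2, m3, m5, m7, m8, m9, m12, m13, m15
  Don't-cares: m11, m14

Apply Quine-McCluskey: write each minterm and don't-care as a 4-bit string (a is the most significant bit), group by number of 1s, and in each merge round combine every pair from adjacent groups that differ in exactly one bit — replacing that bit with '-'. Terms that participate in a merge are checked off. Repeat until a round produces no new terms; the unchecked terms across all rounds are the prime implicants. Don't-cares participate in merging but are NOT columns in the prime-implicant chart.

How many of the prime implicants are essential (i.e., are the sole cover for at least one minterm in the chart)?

[col 0] 0000*, 0010*, 0011*, 0101*, 0111*, 1000*, 1001*, 1011*, 1100*, 1101*, 1110*, 1111*
[col 1] -000, -011*, -101*, -111*, 0-11*, 00-0, 001-, 01-1*, 1-00*, 1-01*, 1-11*, 10-1*, 100-*, 11-0*, 11-1*, 110-*, 111-*
[col 2] --11, -1-1, 1--1, 1-0-, 11--
Prime implicants: --11, -000, -1-1, 00-0, 001-, 1--1, 1-0-, 11--
PI chart (minterm → PIs covering it):
  0 | -000,00-0
  2 | 00-0,001-
  3 | --11,001-
  5 | -1-1  (sole → essential)
  7 | --11,-1-1
  8 | -000,1-0-
  9 | 1--1,1-0-
  12 | 1-0-,11--
  13 | -1-1,1--1,1-0-,11--
  15 | --11,-1-1,1--1,11--
Essential prime implicants: -1-1

1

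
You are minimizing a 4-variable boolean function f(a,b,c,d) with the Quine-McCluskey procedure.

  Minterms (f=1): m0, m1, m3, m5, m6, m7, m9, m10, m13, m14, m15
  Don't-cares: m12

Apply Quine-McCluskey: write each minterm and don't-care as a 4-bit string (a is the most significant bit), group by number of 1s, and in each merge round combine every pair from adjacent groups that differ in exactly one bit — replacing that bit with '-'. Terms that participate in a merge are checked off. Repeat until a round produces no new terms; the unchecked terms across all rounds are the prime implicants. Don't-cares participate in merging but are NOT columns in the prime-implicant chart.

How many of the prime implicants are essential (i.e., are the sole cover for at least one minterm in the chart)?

size-2^0 implicants → 0000(✓)  0001(✓)  0011(✓)  0101(✓)  0110(✓)  0111(✓)  1001(✓)  1010(✓)  1100(✓)  1101(✓)  1110(✓)  1111(✓)
size-2^1 implicants → -001(✓)  -101(✓)  -110(✓)  -111(✓)  0-01(✓)  0-11(✓)  00-1(✓)  000-  01-1(✓)  011-(✓)  1-01(✓)  1-10  11-0(✓)  11-1(✓)  110-(✓)  111-(✓)
size-2^2 implicants → --01  -1-1  -11-  0--1  11--
Unchecked terms (primes): --01, -1-1, -11-, 0--1, 000-, 1-10, 11--
Minterm coverage:
  m0 ⊆ 000- [E]
  m1 ⊆ --01,0--1,000-
  m3 ⊆ 0--1 [E]
  m5 ⊆ --01,-1-1,0--1
  m6 ⊆ -11- [E]
  m7 ⊆ -1-1,-11-,0--1
  m9 ⊆ --01 [E]
  m10 ⊆ 1-10 [E]
  m13 ⊆ --01,-1-1,11--
  m14 ⊆ -11-,1-10,11--
  m15 ⊆ -1-1,-11-,11--
E = {--01, -11-, 0--1, 000-, 1-10}

5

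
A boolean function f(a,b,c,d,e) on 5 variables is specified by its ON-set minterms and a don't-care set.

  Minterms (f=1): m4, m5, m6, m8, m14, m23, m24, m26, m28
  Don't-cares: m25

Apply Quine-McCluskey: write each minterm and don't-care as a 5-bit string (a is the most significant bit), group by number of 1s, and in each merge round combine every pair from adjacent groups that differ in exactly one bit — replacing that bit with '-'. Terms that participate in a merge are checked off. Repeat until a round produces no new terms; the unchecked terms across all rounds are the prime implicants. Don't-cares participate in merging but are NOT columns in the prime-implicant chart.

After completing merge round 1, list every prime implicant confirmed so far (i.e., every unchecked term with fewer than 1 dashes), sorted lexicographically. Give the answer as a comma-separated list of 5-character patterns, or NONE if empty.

10111

[col 0] 00100*, 00101*, 00110*, 01000*, 01110*, 10111, 11000*, 11001*, 11010*, 11100*
[col 1] -1000, 0-110, 001-0, 0010-, 11-00, 110-0, 1100-
Prime implicants: -1000, 0-110, 001-0, 0010-, 10111, 11-00, 110-0, 1100-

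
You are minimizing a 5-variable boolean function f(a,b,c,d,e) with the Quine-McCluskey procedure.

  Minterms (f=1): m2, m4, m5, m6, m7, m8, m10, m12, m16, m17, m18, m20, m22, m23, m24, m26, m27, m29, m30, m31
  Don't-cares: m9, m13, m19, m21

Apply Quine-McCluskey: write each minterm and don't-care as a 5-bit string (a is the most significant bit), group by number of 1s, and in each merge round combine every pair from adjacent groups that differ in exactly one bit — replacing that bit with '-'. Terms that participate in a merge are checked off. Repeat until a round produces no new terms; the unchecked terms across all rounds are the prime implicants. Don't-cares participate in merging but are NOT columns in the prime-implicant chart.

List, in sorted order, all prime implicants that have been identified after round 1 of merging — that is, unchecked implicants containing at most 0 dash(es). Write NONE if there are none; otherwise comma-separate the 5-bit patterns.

NONE

[col 0] 00010*, 00100*, 00101*, 00110*, 00111*, 01000*, 01001*, 01010*, 01100*, 01101*, 10000*, 10001*, 10010*, 10011*, 10100*, 10101*, 10110*, 10111*, 11000*, 11010*, 11011*, 11101*, 11110*, 11111*
[col 1] -0010*, -0100*, -0101*, -0110*, -0111*, -1000*, -1010*, -1101*, 0-010*, 0-100*, 0-101*, 00-10*, 001-0*, 001-1*, 0010-*, 0011-*, 01-00*, 01-01*, 010-0*, 0100-*, 0110-*, 1-000*, 1-010*, 1-011*, 1-101*, 1-110*, 1-111*, 10-00*, 10-01*, 10-10*, 10-11*, 100-0*, 100-1*, 1000-*, 1001-*, 101-0*, 101-1*, 1010-*, 1011-*, 11-10*, 11-11*, 110-0*, 1101-*, 111-1*, 1111-*
[col 2] --010, --101, -0-10, -01-0*, -01-1*, -010-*, -011-*, -10-0, 0-10-, 001--*, 01-0-, 1--10*, 1--11*, 1-0-0, 1-01-*, 1-1-1, 1-11-*, 10--0*, 10--1*, 10-0-*, 10-1-*, 100--*, 101--*, 11-1-*
[col 3] -01--, 1--1-, 10---
Prime implicants: --010, --101, -0-10, -01--, -10-0, 0-10-, 01-0-, 1--1-, 1-0-0, 1-1-1, 10---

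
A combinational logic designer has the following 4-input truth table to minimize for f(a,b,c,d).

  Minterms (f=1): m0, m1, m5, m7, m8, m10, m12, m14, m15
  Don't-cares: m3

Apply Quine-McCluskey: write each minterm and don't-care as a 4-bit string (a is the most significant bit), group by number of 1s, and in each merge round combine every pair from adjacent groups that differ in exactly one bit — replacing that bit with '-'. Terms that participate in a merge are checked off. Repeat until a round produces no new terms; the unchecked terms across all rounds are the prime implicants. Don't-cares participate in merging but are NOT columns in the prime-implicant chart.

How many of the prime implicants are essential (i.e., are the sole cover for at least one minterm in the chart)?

2

[col 0] 0000*, 0001*, 0011*, 0101*, 0111*, 1000*, 1010*, 1100*, 1110*, 1111*
[col 1] -000, -111, 0-01*, 0-11*, 00-1*, 000-, 01-1*, 1-00*, 1-10*, 10-0*, 11-0*, 111-
[col 2] 0--1, 1--0
Prime implicants: -000, -111, 0--1, 000-, 1--0, 111-
PI chart (minterm → PIs covering it):
  0 | -000,000-
  1 | 0--1,000-
  5 | 0--1  (sole → essential)
  7 | -111,0--1
  8 | -000,1--0
  10 | 1--0  (sole → essential)
  12 | 1--0  (sole → essential)
  14 | 1--0,111-
  15 | -111,111-
Essential prime implicants: 0--1, 1--0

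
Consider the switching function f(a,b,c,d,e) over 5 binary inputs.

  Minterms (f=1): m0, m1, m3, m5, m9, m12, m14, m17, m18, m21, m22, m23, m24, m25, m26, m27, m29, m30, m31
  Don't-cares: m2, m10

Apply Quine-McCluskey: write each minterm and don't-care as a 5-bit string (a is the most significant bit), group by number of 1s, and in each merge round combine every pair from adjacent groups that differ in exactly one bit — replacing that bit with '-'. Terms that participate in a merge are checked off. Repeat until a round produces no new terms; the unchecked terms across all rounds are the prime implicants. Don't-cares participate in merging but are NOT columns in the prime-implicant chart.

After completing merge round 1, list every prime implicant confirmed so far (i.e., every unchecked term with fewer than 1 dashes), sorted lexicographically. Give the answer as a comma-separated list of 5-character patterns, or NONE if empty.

NONE

size-2^0 implicants → 00000(✓)  00001(✓)  00010(✓)  00011(✓)  00101(✓)  01001(✓)  01010(✓)  01100(✓)  01110(✓)  10001(✓)  10010(✓)  10101(✓)  10110(✓)  10111(✓)  11000(✓)  11001(✓)  11010(✓)  11011(✓)  11101(✓)  11110(✓)  11111(✓)
size-2^1 implicants → -0001(✓)  -0010(✓)  -0101(✓)  -1001(✓)  -1010(✓)  -1110(✓)  0-001(✓)  0-010(✓)  00-01(✓)  000-0(✓)  000-1(✓)  0000-(✓)  0001-(✓)  01-10(✓)  011-0  1-001(✓)  1-010(✓)  1-101(✓)  1-110(✓)  1-111(✓)  10-01(✓)  10-10(✓)  101-1(✓)  1011-(✓)  11-01(✓)  11-10(✓)  11-11(✓)  110-0(✓)  110-1(✓)  1100-(✓)  1101-(✓)  111-1(✓)  1111-(✓)
size-2^2 implicants → --001  --010  -0-01  -1-10  000--  1--01  1--10  1-1-1  1-11-  11--1  11-1-  110--
Unchecked terms (primes): --001, --010, -0-01, -1-10, 000--, 011-0, 1--01, 1--10, 1-1-1, 1-11-, 11--1, 11-1-, 110--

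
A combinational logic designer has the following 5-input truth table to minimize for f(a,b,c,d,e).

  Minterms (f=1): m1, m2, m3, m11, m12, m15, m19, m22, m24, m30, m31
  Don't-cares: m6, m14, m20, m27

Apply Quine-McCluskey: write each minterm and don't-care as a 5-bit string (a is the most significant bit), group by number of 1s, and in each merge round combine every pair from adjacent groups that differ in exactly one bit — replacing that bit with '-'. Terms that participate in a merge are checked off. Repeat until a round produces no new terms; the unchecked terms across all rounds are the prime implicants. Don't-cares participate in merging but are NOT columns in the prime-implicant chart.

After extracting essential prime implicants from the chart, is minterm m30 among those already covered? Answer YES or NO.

NO

[col 0] 00001*, 00010*, 00011*, 00110*, 01011*, 01100*, 01110*, 01111*, 10011*, 10100*, 10110*, 11000, 11011*, 11110*, 11111*
[col 1] -0011*, -0110*, -1011*, -1110*, -1111*, 0-011*, 0-110*, 00-10, 000-1, 0001-, 01-11*, 011-0, 0111-*, 1-011*, 1-110*, 101-0, 11-11*, 1111-*
[col 2] --011, --110, -1-11, -111-
Prime implicants: --011, --110, -1-11, -111-, 00-10, 000-1, 0001-, 011-0, 101-0, 11000
PI chart (minterm → PIs covering it):
  1 | 000-1  (sole → essential)
  2 | 00-10,0001-
  3 | --011,000-1,0001-
  11 | --011,-1-11
  12 | 011-0  (sole → essential)
  15 | -1-11,-111-
  19 | --011  (sole → essential)
  22 | --110,101-0
  24 | 11000  (sole → essential)
  30 | --110,-111-
  31 | -1-11,-111-
Essential prime implicants: --011, 000-1, 011-0, 11000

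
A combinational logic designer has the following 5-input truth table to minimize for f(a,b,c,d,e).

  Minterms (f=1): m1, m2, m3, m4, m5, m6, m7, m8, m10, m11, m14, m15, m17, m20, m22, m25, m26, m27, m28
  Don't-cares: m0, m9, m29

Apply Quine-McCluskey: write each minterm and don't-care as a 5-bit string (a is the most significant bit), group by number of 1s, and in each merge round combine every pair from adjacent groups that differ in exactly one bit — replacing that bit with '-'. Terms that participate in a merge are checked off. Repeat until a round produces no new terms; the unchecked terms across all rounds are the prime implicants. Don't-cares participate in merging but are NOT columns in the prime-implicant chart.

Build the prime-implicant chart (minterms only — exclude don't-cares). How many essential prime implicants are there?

size-2^0 implicants → 00000(✓)  00001(✓)  00010(✓)  00011(✓)  00100(✓)  00101(✓)  00110(✓)  00111(✓)  01000(✓)  01001(✓)  01010(✓)  01011(✓)  01110(✓)  01111(✓)  10001(✓)  10100(✓)  10110(✓)  11001(✓)  11010(✓)  11011(✓)  11100(✓)  11101(✓)
size-2^1 implicants → -0001(✓)  -0100(✓)  -0110(✓)  -1001(✓)  -1010(✓)  -1011(✓)  0-000(✓)  0-001(✓)  0-010(✓)  0-011(✓)  0-110(✓)  0-111(✓)  00-00(✓)  00-01(✓)  00-10(✓)  00-11(✓)  000-0(✓)  000-1(✓)  0000-(✓)  0001-(✓)  001-0(✓)  001-1(✓)  0010-(✓)  0011-(✓)  01-10(✓)  01-11(✓)  010-0(✓)  010-1(✓)  0100-(✓)  0101-(✓)  0111-(✓)  1-001(✓)  1-100  101-0(✓)  11-01  110-1(✓)  1101-(✓)  1110-
size-2^2 implicants → --001  -01-0  -10-1  -101-  0--10(✓)  0--11(✓)  0-0-0(✓)  0-0-1(✓)  0-00-(✓)  0-01-(✓)  0-11-(✓)  00--0(✓)  00--1(✓)  00-0-(✓)  00-1-(✓)  000--(✓)  001--(✓)  01-1-(✓)  010--(✓)
size-2^3 implicants → 0--1-  0-0--  00---
Unchecked terms (primes): --001, -01-0, -10-1, -101-, 0--1-, 0-0--, 00---, 1-100, 11-01, 1110-
Minterm coverage:
  m1 ⊆ --001,0-0--,00---
  m2 ⊆ 0--1-,0-0--,00---
  m3 ⊆ 0--1-,0-0--,00---
  m4 ⊆ -01-0,00---
  m5 ⊆ 00--- [E]
  m6 ⊆ -01-0,0--1-,00---
  m7 ⊆ 0--1-,00---
  m8 ⊆ 0-0-- [E]
  m10 ⊆ -101-,0--1-,0-0--
  m11 ⊆ -10-1,-101-,0--1-,0-0--
  m14 ⊆ 0--1- [E]
  m15 ⊆ 0--1- [E]
  m17 ⊆ --001 [E]
  m20 ⊆ -01-0,1-100
  m22 ⊆ -01-0 [E]
  m25 ⊆ --001,-10-1,11-01
  m26 ⊆ -101- [E]
  m27 ⊆ -10-1,-101-
  m28 ⊆ 1-100,1110-
E = {--001, -01-0, -101-, 0--1-, 0-0--, 00---}

6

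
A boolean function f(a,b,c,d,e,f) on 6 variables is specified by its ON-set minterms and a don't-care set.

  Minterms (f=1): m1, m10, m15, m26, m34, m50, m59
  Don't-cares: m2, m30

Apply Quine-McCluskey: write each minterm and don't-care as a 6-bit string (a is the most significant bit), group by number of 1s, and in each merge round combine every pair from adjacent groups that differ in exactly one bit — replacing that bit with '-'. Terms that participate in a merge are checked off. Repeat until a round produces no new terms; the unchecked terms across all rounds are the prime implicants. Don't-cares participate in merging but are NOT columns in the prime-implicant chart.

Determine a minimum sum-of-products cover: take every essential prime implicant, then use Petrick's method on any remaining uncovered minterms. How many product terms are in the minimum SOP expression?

size-2^0 implicants → 000001  000010(✓)  001010(✓)  001111  011010(✓)  011110(✓)  100010(✓)  110010(✓)  111011
size-2^1 implicants → -00010  0-1010  00-010  011-10  1-0010
Unchecked terms (primes): -00010, 0-1010, 00-010, 000001, 001111, 011-10, 1-0010, 111011
Minterm coverage:
  m1 ⊆ 000001 [E]
  m10 ⊆ 0-1010,00-010
  m15 ⊆ 001111 [E]
  m26 ⊆ 0-1010,011-10
  m34 ⊆ -00010,1-0010
  m50 ⊆ 1-0010 [E]
  m59 ⊆ 111011 [E]
E = {000001, 001111, 1-0010, 111011}
Petrick residual → 0-1010
Cover = a'cd'ef' + a'b'c'd'e'f + a'b'cdef + ac'd'ef' + abcd'ef  |cover|=5

5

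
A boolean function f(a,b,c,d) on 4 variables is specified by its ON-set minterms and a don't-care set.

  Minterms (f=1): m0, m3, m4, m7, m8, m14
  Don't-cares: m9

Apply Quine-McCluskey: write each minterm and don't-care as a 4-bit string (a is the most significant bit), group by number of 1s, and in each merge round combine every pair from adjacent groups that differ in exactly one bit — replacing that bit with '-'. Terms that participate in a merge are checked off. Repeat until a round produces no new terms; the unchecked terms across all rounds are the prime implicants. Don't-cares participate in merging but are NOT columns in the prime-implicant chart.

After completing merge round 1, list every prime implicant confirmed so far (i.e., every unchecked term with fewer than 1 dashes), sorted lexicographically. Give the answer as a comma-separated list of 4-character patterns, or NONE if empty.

1110

[col 0] 0000*, 0011*, 0100*, 0111*, 1000*, 1001*, 1110
[col 1] -000, 0-00, 0-11, 100-
Prime implicants: -000, 0-00, 0-11, 100-, 1110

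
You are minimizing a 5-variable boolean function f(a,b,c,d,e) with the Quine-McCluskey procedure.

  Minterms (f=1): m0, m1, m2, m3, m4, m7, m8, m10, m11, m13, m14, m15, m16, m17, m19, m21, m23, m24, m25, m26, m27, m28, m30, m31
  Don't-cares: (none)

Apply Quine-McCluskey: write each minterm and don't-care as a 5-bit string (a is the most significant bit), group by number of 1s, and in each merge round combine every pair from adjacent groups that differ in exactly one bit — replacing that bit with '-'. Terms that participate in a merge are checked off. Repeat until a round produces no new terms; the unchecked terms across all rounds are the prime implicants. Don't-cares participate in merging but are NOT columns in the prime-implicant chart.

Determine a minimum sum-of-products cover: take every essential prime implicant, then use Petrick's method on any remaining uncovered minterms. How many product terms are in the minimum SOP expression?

9

size-2^0 implicants → 00000(✓)  00001(✓)  00010(✓)  00011(✓)  00100(✓)  00111(✓)  01000(✓)  01010(✓)  01011(✓)  01101(✓)  01110(✓)  01111(✓)  10000(✓)  10001(✓)  10011(✓)  10101(✓)  10111(✓)  11000(✓)  11001(✓)  11010(✓)  11011(✓)  11100(✓)  11110(✓)  11111(✓)
size-2^1 implicants → -0000(✓)  -0001(✓)  -0011(✓)  -0111(✓)  -1000(✓)  -1010(✓)  -1011(✓)  -1110(✓)  -1111(✓)  0-000(✓)  0-010(✓)  0-011(✓)  0-111(✓)  00-00  00-11(✓)  000-0(✓)  000-1(✓)  0000-(✓)  0001-(✓)  01-10(✓)  01-11(✓)  010-0(✓)  0101-(✓)  011-1  0111-(✓)  1-000(✓)  1-001(✓)  1-011(✓)  1-111(✓)  10-01(✓)  10-11(✓)  100-1(✓)  1000-(✓)  101-1(✓)  11-00(✓)  11-10(✓)  11-11(✓)  110-0(✓)  110-1(✓)  1100-(✓)  1101-(✓)  111-0(✓)  1111-(✓)
size-2^2 implicants → --000  --011(✓)  --111(✓)  -0-11(✓)  -00-1  -000-  -1-10(✓)  -1-11(✓)  -10-0  -101-(✓)  -111-(✓)  0--11(✓)  0-0-0  0-01-  000--  01-1-(✓)  1--11(✓)  1-0-1  1-00-  10--1  11--0  11-1-(✓)  110--
size-2^3 implicants → ---11  -1-1-
Unchecked terms (primes): ---11, --000, -00-1, -000-, -1-1-, -10-0, 0-0-0, 0-01-, 00-00, 000--, 011-1, 1-0-1, 1-00-, 10--1, 11--0, 110--
Minterm coverage:
  m0 ⊆ --000,-000-,0-0-0,00-00,000--
  m1 ⊆ -00-1,-000-,000--
  m2 ⊆ 0-0-0,0-01-,000--
  m3 ⊆ ---11,-00-1,0-01-,000--
  m4 ⊆ 00-00 [E]
  m7 ⊆ ---11 [E]
  m8 ⊆ --000,-10-0,0-0-0
  m10 ⊆ -1-1-,-10-0,0-0-0,0-01-
  m11 ⊆ ---11,-1-1-,0-01-
  m13 ⊆ 011-1 [E]
  m14 ⊆ -1-1- [E]
  m15 ⊆ ---11,-1-1-,011-1
  m16 ⊆ --000,-000-,1-00-
  m17 ⊆ -00-1,-000-,1-0-1,1-00-,10--1
  m19 ⊆ ---11,-00-1,1-0-1,10--1
  m21 ⊆ 10--1 [E]
  m23 ⊆ ---11,10--1
  m24 ⊆ --000,-10-0,1-00-,11--0,110--
  m25 ⊆ 1-0-1,1-00-,110--
  m26 ⊆ -1-1-,-10-0,11--0,110--
  m27 ⊆ ---11,-1-1-,1-0-1,110--
  m28 ⊆ 11--0 [E]
  m30 ⊆ -1-1-,11--0
  m31 ⊆ ---11,-1-1-
E = {---11, -1-1-, 00-00, 011-1, 10--1, 11--0}
Petrick residual → --000, 000--, 1-0-1
Cover = de + c'd'e' + bd + a'b'd'e' + a'b'c' + a'bce + ac'e + ab'e + abe'  |cover|=9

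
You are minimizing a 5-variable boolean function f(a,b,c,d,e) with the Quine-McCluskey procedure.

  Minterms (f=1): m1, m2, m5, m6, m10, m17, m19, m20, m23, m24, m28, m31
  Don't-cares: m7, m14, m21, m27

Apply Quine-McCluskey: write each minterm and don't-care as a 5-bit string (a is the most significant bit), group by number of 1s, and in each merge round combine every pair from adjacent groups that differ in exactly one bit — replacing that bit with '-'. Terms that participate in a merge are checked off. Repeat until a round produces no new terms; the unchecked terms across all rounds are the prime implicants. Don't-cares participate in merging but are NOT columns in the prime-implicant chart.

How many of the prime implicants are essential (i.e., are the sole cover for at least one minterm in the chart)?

Round 0: 00001✓ 00010✓ 00101✓ 00110✓ 00111✓ 01010✓ 01110✓ 10001✓ 10011✓ 10100✓ 10101✓ 10111✓ 11000✓ 11011✓ 11100✓ 11111✓
Round 1: -0001✓ -0101✓ -0111✓ 0-010✓ 0-110✓ 00-01✓ 00-10✓ 001-1✓ 0011- 01-10✓ 1-011✓ 1-100 1-111✓ 10-01✓ 10-11✓ 100-1✓ 101-1✓ 1010- 11-00 11-11✓
Round 2: -0-01 -01-1 0--10 1--11 10--1
PIs = {-0-01, -01-1, 0--10, 0011-, 1--11, 1-100, 10--1, 1010-, 11-00}
Coverage chart:
  m1: -0-01 ←essential
  m2: 0--10 ←essential
  m5: -0-01,-01-1
  m6: 0--10,0011-
  m10: 0--10 ←essential
  m17: -0-01,10--1
  m19: 1--11,10--1
  m20: 1-100,1010-
  m23: -01-1,1--11,10--1
  m24: 11-00 ←essential
  m28: 1-100,11-00
  m31: 1--11 ←essential
Essential: -0-01, 0--10, 1--11, 11-00

4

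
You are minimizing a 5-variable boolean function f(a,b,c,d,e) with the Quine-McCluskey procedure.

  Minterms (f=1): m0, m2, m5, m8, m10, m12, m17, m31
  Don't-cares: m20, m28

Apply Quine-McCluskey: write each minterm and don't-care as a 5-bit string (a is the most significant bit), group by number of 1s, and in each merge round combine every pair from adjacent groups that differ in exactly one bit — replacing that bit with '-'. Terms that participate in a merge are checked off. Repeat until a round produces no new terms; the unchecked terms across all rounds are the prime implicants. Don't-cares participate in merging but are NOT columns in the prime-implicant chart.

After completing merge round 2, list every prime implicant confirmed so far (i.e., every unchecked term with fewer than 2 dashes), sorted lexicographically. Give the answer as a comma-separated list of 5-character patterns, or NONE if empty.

-1100, 00101, 01-00, 1-100, 10001, 11111

Round 0: 00000✓ 00010✓ 00101 01000✓ 01010✓ 01100✓ 10001 10100✓ 11100✓ 11111
Round 1: -1100 0-000✓ 0-010✓ 000-0✓ 01-00 010-0✓ 1-100
Round 2: 0-0-0
PIs = {-1100, 0-0-0, 00101, 01-00, 1-100, 10001, 11111}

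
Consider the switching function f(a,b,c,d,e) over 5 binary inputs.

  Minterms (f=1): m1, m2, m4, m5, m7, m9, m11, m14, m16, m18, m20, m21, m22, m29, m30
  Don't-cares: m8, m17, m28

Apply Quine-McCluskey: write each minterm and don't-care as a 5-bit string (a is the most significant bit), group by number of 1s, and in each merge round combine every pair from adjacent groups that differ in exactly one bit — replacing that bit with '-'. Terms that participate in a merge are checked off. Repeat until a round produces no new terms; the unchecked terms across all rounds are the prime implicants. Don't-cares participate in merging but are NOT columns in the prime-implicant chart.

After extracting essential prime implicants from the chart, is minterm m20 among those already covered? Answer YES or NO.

size-2^0 implicants → 00001(✓)  00010(✓)  00100(✓)  00101(✓)  00111(✓)  01000(✓)  01001(✓)  01011(✓)  01110(✓)  10000(✓)  10001(✓)  10010(✓)  10100(✓)  10101(✓)  10110(✓)  11100(✓)  11101(✓)  11110(✓)
size-2^1 implicants → -0001(✓)  -0010  -0100(✓)  -0101(✓)  -1110  0-001  00-01(✓)  001-1  0010-(✓)  010-1  0100-  1-100(✓)  1-101(✓)  1-110(✓)  10-00(✓)  10-01(✓)  10-10(✓)  100-0(✓)  1000-(✓)  101-0(✓)  1010-(✓)  111-0(✓)  1110-(✓)
size-2^2 implicants → -0-01  -010-  1-1-0  1-10-  10--0  10-0-
Unchecked terms (primes): -0-01, -0010, -010-, -1110, 0-001, 001-1, 010-1, 0100-, 1-1-0, 1-10-, 10--0, 10-0-
Minterm coverage:
  m1 ⊆ -0-01,0-001
  m2 ⊆ -0010 [E]
  m4 ⊆ -010- [E]
  m5 ⊆ -0-01,-010-,001-1
  m7 ⊆ 001-1 [E]
  m9 ⊆ 0-001,010-1,0100-
  m11 ⊆ 010-1 [E]
  m14 ⊆ -1110 [E]
  m16 ⊆ 10--0,10-0-
  m18 ⊆ -0010,10--0
  m20 ⊆ -010-,1-1-0,1-10-,10--0,10-0-
  m21 ⊆ -0-01,-010-,1-10-,10-0-
  m22 ⊆ 1-1-0,10--0
  m29 ⊆ 1-10- [E]
  m30 ⊆ -1110,1-1-0
E = {-0010, -010-, -1110, 001-1, 010-1, 1-10-}

YES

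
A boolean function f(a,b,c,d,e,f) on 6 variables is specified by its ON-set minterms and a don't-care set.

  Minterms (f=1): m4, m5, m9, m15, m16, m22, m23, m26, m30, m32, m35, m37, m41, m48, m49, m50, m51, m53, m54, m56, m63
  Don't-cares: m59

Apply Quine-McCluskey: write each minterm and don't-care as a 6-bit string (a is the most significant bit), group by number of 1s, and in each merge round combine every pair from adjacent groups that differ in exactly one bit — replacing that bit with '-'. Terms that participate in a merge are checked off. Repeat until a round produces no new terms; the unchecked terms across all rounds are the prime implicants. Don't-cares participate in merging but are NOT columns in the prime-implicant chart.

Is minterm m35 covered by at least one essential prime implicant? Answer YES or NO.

Round 0: 000100✓ 000101✓ 001001✓ 001111 010000✓ 010110✓ 010111✓ 011010✓ 011110✓ 100000✓ 100011✓ 100101✓ 101001✓ 110000✓ 110001✓ 110010✓ 110011✓ 110101✓ 110110✓ 111000✓ 111011✓ 111111✓
Round 1: -00101 -01001 -10000 -10110 00010- 01-110 01011- 011-10 1-0000 1-0011 1-0101 11-000 11-011 110-01 110-10 1100-0✓ 1100-1✓ 11000-✓ 11001-✓ 111-11
Round 2: 1100--
PIs = {-00101, -01001, -10000, -10110, 00010-, 001111, 01-110, 01011-, 011-10, 1-0000, 1-0011, 1-0101, 11-000, 11-011, 110-01, 110-10, 1100--, 111-11}
Coverage chart:
  m4: 00010- ←essential
  m5: -00101,00010-
  m9: -01001 ←essential
  m15: 001111 ←essential
  m16: -10000 ←essential
  m22: -10110,01-110,01011-
  m23: 01011- ←essential
  m26: 011-10 ←essential
  m30: 01-110,011-10
  m32: 1-0000 ←essential
  m35: 1-0011 ←essential
  m37: -00101,1-0101
  m41: -01001 ←essential
  m48: -10000,1-0000,11-000,1100--
  m49: 110-01,1100--
  m50: 110-10,1100--
  m51: 1-0011,11-011,1100--
  m53: 1-0101,110-01
  m54: -10110,110-10
  m56: 11-000 ←essential
  m63: 111-11 ←essential
Essential: -01001, -10000, 00010-, 001111, 01011-, 011-10, 1-0000, 1-0011, 11-000, 111-11

YES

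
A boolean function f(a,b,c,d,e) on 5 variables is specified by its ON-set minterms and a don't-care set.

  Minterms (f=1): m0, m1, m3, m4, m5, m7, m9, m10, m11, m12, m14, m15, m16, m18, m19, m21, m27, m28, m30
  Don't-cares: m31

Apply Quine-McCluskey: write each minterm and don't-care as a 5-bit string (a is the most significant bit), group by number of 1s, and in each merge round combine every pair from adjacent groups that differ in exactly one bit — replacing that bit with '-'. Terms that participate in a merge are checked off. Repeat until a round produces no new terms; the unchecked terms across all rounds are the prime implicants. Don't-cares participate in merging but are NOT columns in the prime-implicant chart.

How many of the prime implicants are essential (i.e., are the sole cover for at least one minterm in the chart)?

4

[col 0] 00000*, 00001*, 00011*, 00100*, 00101*, 00111*, 01001*, 01010*, 01011*, 01100*, 01110*, 01111*, 10000*, 10010*, 10011*, 10101*, 11011*, 11100*, 11110*, 11111*
[col 1] -0000, -0011*, -0101, -1011*, -1100*, -1110*, -1111*, 0-001*, 0-011*, 0-100, 0-111*, 00-00*, 00-01*, 00-11*, 000-1*, 0000-*, 001-1*, 0010-*, 01-10*, 01-11*, 010-1*, 0101-*, 011-0*, 0111-*, 1-011*, 100-0, 1001-, 11-11*, 111-0*, 1111-*
[col 2] --011, -1-11, -11-0, -111-, 0--11, 0-0-1, 00--1, 00-0-, 01-1-
Prime implicants: --011, -0000, -0101, -1-11, -11-0, -111-, 0--11, 0-0-1, 0-100, 00--1, 00-0-, 01-1-, 100-0, 1001-
PI chart (minterm → PIs covering it):
  0 | -0000,00-0-
  1 | 0-0-1,00--1,00-0-
  3 | --011,0--11,0-0-1,00--1
  4 | 0-100,00-0-
  5 | -0101,00--1,00-0-
  7 | 0--11,00--1
  9 | 0-0-1  (sole → essential)
  10 | 01-1-  (sole → essential)
  11 | --011,-1-11,0--11,0-0-1,01-1-
  12 | -11-0,0-100
  14 | -11-0,-111-,01-1-
  15 | -1-11,-111-,0--11,01-1-
  16 | -0000,100-0
  18 | 100-0,1001-
  19 | --011,1001-
  21 | -0101  (sole → essential)
  27 | --011,-1-11
  28 | -11-0  (sole → essential)
  30 | -11-0,-111-
Essential prime implicants: -0101, -11-0, 0-0-1, 01-1-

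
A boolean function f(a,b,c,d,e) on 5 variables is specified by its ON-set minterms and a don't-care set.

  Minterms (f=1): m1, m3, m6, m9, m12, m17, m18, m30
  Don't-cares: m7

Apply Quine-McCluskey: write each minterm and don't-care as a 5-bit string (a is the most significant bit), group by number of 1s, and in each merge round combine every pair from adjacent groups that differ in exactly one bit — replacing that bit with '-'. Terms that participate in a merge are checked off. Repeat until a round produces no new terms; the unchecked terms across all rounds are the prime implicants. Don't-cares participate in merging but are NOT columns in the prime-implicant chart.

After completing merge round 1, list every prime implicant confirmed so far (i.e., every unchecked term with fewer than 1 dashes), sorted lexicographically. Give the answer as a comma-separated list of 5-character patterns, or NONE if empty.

01100, 10010, 11110

size-2^0 implicants → 00001(✓)  00011(✓)  00110(✓)  00111(✓)  01001(✓)  01100  10001(✓)  10010  11110
size-2^1 implicants → -0001  0-001  00-11  000-1  0011-
Unchecked terms (primes): -0001, 0-001, 00-11, 000-1, 0011-, 01100, 10010, 11110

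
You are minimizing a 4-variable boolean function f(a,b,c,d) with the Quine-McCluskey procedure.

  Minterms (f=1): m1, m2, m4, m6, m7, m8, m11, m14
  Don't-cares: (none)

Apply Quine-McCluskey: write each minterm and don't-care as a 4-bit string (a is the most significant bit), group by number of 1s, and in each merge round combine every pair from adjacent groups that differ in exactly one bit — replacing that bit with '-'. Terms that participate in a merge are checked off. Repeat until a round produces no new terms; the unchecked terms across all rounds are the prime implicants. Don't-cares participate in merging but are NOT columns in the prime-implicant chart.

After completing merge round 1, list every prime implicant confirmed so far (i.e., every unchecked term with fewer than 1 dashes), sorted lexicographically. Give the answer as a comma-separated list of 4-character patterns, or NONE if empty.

0001, 1000, 1011

size-2^0 implicants → 0001  0010(✓)  0100(✓)  0110(✓)  0111(✓)  1000  1011  1110(✓)
size-2^1 implicants → -110  0-10  01-0  011-
Unchecked terms (primes): -110, 0-10, 0001, 01-0, 011-, 1000, 1011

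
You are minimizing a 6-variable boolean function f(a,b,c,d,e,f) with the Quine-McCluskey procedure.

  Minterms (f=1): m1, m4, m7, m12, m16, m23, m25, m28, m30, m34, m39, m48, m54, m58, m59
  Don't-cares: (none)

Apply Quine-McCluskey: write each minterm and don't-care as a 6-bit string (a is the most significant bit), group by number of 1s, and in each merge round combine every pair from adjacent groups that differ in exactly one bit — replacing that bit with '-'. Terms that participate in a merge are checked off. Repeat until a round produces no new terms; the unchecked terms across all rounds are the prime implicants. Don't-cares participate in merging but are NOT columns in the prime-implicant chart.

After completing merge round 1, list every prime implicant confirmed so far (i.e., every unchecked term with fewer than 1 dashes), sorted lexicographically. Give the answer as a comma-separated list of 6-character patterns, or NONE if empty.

000001, 011001, 100010, 110110

[col 0] 000001, 000100*, 000111*, 001100*, 010000*, 010111*, 011001, 011100*, 011110*, 100010, 100111*, 110000*, 110110, 111010*, 111011*
[col 1] -00111, -10000, 0-0111, 0-1100, 00-100, 0111-0, 11101-
Prime implicants: -00111, -10000, 0-0111, 0-1100, 00-100, 000001, 011001, 0111-0, 100010, 110110, 11101-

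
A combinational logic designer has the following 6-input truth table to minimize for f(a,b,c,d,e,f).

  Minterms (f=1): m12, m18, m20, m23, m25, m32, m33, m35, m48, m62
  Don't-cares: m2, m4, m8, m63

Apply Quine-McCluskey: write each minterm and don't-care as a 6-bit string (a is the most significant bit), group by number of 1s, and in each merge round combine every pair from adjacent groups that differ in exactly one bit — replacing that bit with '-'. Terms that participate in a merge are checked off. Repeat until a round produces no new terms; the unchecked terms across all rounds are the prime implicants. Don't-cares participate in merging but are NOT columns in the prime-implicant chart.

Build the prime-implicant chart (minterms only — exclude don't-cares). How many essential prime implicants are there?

size-2^0 implicants → 000010(✓)  000100(✓)  001000(✓)  001100(✓)  010010(✓)  010100(✓)  010111  011001  100000(✓)  100001(✓)  100011(✓)  110000(✓)  111110(✓)  111111(✓)
size-2^1 implicants → 0-0010  0-0100  00-100  001-00  1-0000  1000-1  10000-  11111-
Unchecked terms (primes): 0-0010, 0-0100, 00-100, 001-00, 010111, 011001, 1-0000, 1000-1, 10000-, 11111-
Minterm coverage:
  m12 ⊆ 00-100,001-00
  m18 ⊆ 0-0010 [E]
  m20 ⊆ 0-0100 [E]
  m23 ⊆ 010111 [E]
  m25 ⊆ 011001 [E]
  m32 ⊆ 1-0000,10000-
  m33 ⊆ 1000-1,10000-
  m35 ⊆ 1000-1 [E]
  m48 ⊆ 1-0000 [E]
  m62 ⊆ 11111- [E]
E = {0-0010, 0-0100, 010111, 011001, 1-0000, 1000-1, 11111-}

7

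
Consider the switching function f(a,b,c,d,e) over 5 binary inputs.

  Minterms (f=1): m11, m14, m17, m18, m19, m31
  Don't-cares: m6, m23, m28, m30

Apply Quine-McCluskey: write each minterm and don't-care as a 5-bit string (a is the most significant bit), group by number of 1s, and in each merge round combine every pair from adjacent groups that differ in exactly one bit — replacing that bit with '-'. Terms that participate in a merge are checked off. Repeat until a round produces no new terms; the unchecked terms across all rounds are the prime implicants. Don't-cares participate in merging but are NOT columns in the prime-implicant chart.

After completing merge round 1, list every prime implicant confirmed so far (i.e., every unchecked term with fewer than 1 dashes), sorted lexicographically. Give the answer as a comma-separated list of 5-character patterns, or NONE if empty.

01011

Round 0: 00110✓ 01011 01110✓ 10001✓ 10010✓ 10011✓ 10111✓ 11100✓ 11110✓ 11111✓
Round 1: -1110 0-110 1-111 10-11 100-1 1001- 111-0 1111-
PIs = {-1110, 0-110, 01011, 1-111, 10-11, 100-1, 1001-, 111-0, 1111-}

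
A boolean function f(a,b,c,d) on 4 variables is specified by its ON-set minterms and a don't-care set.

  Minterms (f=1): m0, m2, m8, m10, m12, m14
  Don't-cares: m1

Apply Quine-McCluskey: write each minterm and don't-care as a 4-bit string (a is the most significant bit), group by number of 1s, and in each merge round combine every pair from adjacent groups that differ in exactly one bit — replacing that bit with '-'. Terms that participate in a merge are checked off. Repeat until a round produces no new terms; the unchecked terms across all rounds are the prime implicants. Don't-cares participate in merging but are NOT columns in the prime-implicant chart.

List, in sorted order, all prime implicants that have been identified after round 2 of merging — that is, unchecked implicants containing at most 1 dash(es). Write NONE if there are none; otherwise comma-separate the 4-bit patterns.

Round 0: 0000✓ 0001✓ 0010✓ 1000✓ 1010✓ 1100✓ 1110✓
Round 1: -000✓ -010✓ 00-0✓ 000- 1-00✓ 1-10✓ 10-0✓ 11-0✓
Round 2: -0-0 1--0
PIs = {-0-0, 000-, 1--0}

000-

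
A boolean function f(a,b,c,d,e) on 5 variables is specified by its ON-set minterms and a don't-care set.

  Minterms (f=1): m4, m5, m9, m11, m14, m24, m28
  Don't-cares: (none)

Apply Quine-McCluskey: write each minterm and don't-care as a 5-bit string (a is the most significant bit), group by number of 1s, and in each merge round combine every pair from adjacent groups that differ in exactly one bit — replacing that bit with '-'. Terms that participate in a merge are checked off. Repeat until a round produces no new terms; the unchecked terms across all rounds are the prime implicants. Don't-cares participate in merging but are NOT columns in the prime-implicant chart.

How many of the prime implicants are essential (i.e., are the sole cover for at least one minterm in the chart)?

4

Round 0: 00100✓ 00101✓ 01001✓ 01011✓ 01110 11000✓ 11100✓
Round 1: 0010- 010-1 11-00
PIs = {0010-, 010-1, 01110, 11-00}
Coverage chart:
  m4: 0010- ←essential
  m5: 0010- ←essential
  m9: 010-1 ←essential
  m11: 010-1 ←essential
  m14: 01110 ←essential
  m24: 11-00 ←essential
  m28: 11-00 ←essential
Essential: 0010-, 010-1, 01110, 11-00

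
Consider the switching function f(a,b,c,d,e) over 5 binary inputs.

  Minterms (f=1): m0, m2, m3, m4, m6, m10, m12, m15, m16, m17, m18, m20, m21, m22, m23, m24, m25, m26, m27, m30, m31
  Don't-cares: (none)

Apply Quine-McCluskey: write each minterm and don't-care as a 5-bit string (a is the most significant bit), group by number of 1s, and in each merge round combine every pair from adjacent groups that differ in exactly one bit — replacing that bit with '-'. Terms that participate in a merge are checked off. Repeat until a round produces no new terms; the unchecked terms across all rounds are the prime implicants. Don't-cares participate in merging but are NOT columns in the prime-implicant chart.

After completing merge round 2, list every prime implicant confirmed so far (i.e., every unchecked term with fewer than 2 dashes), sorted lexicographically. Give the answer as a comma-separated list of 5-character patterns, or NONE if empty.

Round 0: 00000✓ 00010✓ 00011✓ 00100✓ 00110✓ 01010✓ 01100✓ 01111✓ 10000✓ 10001✓ 10010✓ 10100✓ 10101✓ 10110✓ 10111✓ 11000✓ 11001✓ 11010✓ 11011✓ 11110✓ 11111✓
Round 1: -0000✓ -0010✓ -0100✓ -0110✓ -1010✓ -1111 0-010✓ 0-100 00-00✓ 00-10✓ 000-0✓ 0001- 001-0✓ 1-000✓ 1-001✓ 1-010✓ 1-110✓ 1-111✓ 10-00✓ 10-01✓ 10-10✓ 100-0✓ 1000-✓ 101-0✓ 101-1✓ 1010-✓ 1011-✓ 11-10✓ 11-11✓ 110-0✓ 110-1✓ 1100-✓ 1101-✓ 1111-✓
Round 2: --010 -0-00✓ -0-10✓ -00-0✓ -01-0✓ 00--0✓ 1--10 1-0-0 1-00- 1-11- 10--0✓ 10-0- 101-- 11-1- 110--
Round 3: -0--0
PIs = {--010, -0--0, -1111, 0-100, 0001-, 1--10, 1-0-0, 1-00-, 1-11-, 10-0-, 101--, 11-1-, 110--}

-1111, 0-100, 0001-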